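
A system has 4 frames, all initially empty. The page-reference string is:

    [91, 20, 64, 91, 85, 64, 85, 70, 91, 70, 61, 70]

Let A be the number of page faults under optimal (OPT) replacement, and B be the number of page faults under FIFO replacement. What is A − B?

Under OPT: F F F . F . . F . . F . → 6 faults.
Under FIFO: F F F . F . . F F . F . → 7 faults.
A − B = 6 − 7 = -1.

-1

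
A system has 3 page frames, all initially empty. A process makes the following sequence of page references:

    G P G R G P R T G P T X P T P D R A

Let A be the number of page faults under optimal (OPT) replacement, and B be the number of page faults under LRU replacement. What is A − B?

-2

Under OPT: F F . F . . . F . . . F . . . F F F → 8 faults.
Under LRU: F F . F . . . F F F . F . . . F F F → 10 faults.
A − B = 8 − 10 = -2.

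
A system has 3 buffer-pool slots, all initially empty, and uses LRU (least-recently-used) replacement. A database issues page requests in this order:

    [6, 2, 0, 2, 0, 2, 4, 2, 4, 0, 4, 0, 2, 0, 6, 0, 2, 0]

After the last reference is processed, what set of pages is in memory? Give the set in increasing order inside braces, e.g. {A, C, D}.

6 → fault, frames {6}
2 → fault, frames {6,2}
0 → fault, frames {6,2,0}
2 → hit
0 → hit
2 → hit
4 → fault, evict 6, frames {0,2,4}
2 → hit
4 → hit
0 → hit
4 → hit
0 → hit
2 → hit
0 → hit
6 → fault, evict 4, frames {2,0,6}
0 → hit
2 → hit
0 → hit

{0, 2, 6}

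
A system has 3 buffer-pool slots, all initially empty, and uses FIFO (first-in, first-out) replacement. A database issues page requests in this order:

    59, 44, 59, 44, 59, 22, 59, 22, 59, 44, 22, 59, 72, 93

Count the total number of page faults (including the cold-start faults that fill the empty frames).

59 -> fault, frames [59]
44 -> fault, frames [59, 44]
59 -> hit
44 -> hit
59 -> hit
22 -> fault, frames [59, 44, 22]
59 -> hit
22 -> hit
59 -> hit
44 -> hit
22 -> hit
59 -> hit
72 -> fault, evict 59, frames [44, 22, 72]
93 -> fault, evict 44, frames [22, 72, 93]
Page faults: 5.

5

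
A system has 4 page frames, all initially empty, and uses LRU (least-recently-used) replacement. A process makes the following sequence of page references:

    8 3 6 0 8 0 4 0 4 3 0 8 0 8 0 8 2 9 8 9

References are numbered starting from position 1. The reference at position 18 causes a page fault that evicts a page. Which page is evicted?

3

pos 1: 8 -> miss, frames (8)
pos 2: 3 -> miss, frames (8 3)
pos 3: 6 -> miss, frames (8 3 6)
pos 4: 0 -> miss, frames (8 3 6 0)
pos 5: 8 -> hit
pos 6: 0 -> hit
pos 7: 4 -> miss, evict 3, frames (6 8 0 4)
pos 8: 0 -> hit
pos 9: 4 -> hit
pos 10: 3 -> miss, evict 6, frames (8 0 4 3)
pos 11: 0 -> hit
pos 12: 8 -> hit
pos 13: 0 -> hit
pos 14: 8 -> hit
pos 15: 0 -> hit
pos 16: 8 -> hit
pos 17: 2 -> miss, evict 4, frames (3 0 8 2)
pos 18: 9 -> miss, evict 3, frames (0 8 2 9)
At position 18, page 3 is evicted.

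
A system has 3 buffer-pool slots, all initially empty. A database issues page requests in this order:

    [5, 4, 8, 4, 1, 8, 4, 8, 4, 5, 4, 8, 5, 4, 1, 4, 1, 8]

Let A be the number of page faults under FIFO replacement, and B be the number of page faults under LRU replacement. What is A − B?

Under FIFO: F F F . F . . . . F F F . . F . . . → 8 faults.
Under LRU: F F F . F . . . . F . . . . F . . F → 7 faults.
A − B = 8 − 7 = 1.

1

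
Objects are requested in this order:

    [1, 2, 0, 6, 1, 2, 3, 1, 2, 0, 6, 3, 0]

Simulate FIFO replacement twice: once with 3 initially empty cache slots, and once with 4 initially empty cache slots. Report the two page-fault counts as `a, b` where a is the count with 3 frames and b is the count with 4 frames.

3 frames: F F F F F F F . . F F . . → 9 faults.
4 frames: F F F F . . F F F F F F . → 10 faults.
10 > 9: adding a frame increased faults — Belady's anomaly.

9, 10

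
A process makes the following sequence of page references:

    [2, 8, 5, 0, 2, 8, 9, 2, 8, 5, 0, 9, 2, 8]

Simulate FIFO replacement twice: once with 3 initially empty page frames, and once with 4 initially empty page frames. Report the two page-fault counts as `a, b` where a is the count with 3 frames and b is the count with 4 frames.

3 frames: F F F F F F F . . F F . F F → 11 faults.
4 frames: F F F F . . F F F F F F F F → 12 faults.
12 > 11: adding a frame increased faults — Belady's anomaly.

11, 12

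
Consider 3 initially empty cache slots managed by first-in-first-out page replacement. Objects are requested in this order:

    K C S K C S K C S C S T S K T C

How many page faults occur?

K → miss, frames [K]
C → miss, frames [K, C]
S → miss, frames [K, C, S]
K → hit
C → hit
S → hit
K → hit
C → hit
S → hit
C → hit
S → hit
T → miss, evict K, frames [C, S, T]
S → hit
K → miss, evict C, frames [S, T, K]
T → hit
C → miss, evict S, frames [T, K, C]
Page faults: 6.

6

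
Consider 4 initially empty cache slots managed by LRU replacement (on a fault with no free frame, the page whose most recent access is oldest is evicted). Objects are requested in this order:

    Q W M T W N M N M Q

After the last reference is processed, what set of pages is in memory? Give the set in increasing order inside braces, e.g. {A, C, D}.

{M, N, Q, W}

Q -> miss, frames (Q)
W -> miss, frames (Q W)
M -> miss, frames (Q W M)
T -> miss, frames (Q W M T)
W -> hit
N -> miss, evict Q, frames (M T W N)
M -> hit
N -> hit
M -> hit
Q -> miss, evict T, frames (W N M Q)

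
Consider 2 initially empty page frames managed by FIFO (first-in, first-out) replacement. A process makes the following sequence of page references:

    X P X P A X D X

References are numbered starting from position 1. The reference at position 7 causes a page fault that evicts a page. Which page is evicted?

A

pos 1: X → miss, frames [X]
pos 2: P → miss, frames [X, P]
pos 3: X → hit
pos 4: P → hit
pos 5: A → miss, evict X, frames [P, A]
pos 6: X → miss, evict P, frames [A, X]
pos 7: D → miss, evict A, frames [X, D]
At position 7, page A is evicted.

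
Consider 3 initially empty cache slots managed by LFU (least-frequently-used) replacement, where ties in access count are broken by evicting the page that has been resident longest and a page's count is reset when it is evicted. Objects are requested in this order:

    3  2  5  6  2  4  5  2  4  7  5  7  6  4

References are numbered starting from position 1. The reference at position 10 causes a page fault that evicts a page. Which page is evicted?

5

pos 1: 3 → miss, frames [3]
pos 2: 2 → miss, frames [3, 2]
pos 3: 5 → miss, frames [3, 2, 5]
pos 4: 6 → miss, evict 3, frames [2, 5, 6]
pos 5: 2 → hit
pos 6: 4 → miss, evict 5, frames [2, 6, 4]
pos 7: 5 → miss, evict 6, frames [2, 4, 5]
pos 8: 2 → hit
pos 9: 4 → hit
pos 10: 7 → miss, evict 5, frames [2, 4, 7]
At position 10, page 5 is evicted.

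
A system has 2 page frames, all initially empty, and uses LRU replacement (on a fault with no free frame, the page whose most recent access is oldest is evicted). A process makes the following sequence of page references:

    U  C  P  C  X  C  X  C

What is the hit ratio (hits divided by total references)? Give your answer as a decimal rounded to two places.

0.50

U: fault, frames {U}
C: fault, frames {U,C}
P: fault, evict U, frames {C,P}
C: hit
X: fault, evict P, frames {C,X}
C: hit
X: hit
C: hit
Hits: 4 of 8 references → 4/8 = 0.5000.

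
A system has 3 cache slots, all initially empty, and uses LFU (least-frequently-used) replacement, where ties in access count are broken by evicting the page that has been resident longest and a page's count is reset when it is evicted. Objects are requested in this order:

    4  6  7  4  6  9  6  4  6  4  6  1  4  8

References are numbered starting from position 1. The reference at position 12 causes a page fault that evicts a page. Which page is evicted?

9

pos 1: 4 → miss, frames [4]
pos 2: 6 → miss, frames [4, 6]
pos 3: 7 → miss, frames [4, 6, 7]
pos 4: 4 → hit
pos 5: 6 → hit
pos 6: 9 → miss, evict 7, frames [4, 6, 9]
pos 7: 6 → hit
pos 8: 4 → hit
pos 9: 6 → hit
pos 10: 4 → hit
pos 11: 6 → hit
pos 12: 1 → miss, evict 9, frames [4, 6, 1]
At position 12, page 9 is evicted.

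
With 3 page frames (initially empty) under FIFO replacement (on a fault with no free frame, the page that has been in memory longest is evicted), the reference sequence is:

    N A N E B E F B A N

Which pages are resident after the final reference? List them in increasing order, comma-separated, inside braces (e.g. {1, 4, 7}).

{A, F, N}

N: miss, frames [N]
A: miss, frames [N, A]
N: hit
E: miss, frames [N, A, E]
B: miss, evict N, frames [A, E, B]
E: hit
F: miss, evict A, frames [E, B, F]
B: hit
A: miss, evict E, frames [B, F, A]
N: miss, evict B, frames [F, A, N]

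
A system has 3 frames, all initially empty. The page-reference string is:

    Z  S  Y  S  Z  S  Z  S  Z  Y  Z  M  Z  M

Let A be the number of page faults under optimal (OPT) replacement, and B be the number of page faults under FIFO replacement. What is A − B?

-1

Under OPT: F F F . . . . . . . . F . . → 4 faults.
Under FIFO: F F F . . . . . . . . F F . → 5 faults.
A − B = 4 − 5 = -1.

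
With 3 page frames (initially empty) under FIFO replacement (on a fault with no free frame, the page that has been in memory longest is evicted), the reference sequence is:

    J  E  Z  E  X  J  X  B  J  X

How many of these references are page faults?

J → fault, frames [J]
E → fault, frames [J, E]
Z → fault, frames [J, E, Z]
E → hit
X → fault, evict J, frames [E, Z, X]
J → fault, evict E, frames [Z, X, J]
X → hit
B → fault, evict Z, frames [X, J, B]
J → hit
X → hit
Page faults: 6.

6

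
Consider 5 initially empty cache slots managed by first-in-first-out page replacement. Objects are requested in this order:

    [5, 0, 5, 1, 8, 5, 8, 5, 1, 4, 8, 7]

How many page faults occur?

6

5 → fault, frames {5}
0 → fault, frames {5,0}
5 → hit
1 → fault, frames {5,0,1}
8 → fault, frames {5,0,1,8}
5 → hit
8 → hit
5 → hit
1 → hit
4 → fault, frames {5,0,1,8,4}
8 → hit
7 → fault, evict 5, frames {0,1,8,4,7}
Page faults: 6.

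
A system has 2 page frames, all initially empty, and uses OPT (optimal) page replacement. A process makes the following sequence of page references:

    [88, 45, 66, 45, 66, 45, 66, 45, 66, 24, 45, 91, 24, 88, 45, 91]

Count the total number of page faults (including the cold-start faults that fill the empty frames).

7

88 -> fault, frames {88}
45 -> fault, frames {88,45}
66 -> fault, evict 88, frames {45,66}
45 -> hit
66 -> hit
45 -> hit
66 -> hit
45 -> hit
66 -> hit
24 -> fault, evict 66, frames {45,24}
45 -> hit
91 -> fault, evict 45, frames {24,91}
24 -> hit
88 -> fault, evict 24, frames {91,88}
45 -> fault, evict 88, frames {91,45}
91 -> hit
Page faults: 7.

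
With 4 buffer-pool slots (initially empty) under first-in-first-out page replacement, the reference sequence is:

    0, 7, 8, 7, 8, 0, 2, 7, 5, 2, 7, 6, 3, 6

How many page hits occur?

7

0 -> miss, frames (0)
7 -> miss, frames (0 7)
8 -> miss, frames (0 7 8)
7 -> hit
8 -> hit
0 -> hit
2 -> miss, frames (0 7 8 2)
7 -> hit
5 -> miss, evict 0, frames (7 8 2 5)
2 -> hit
7 -> hit
6 -> miss, evict 7, frames (8 2 5 6)
3 -> miss, evict 8, frames (2 5 6 3)
6 -> hit
Hits: 7.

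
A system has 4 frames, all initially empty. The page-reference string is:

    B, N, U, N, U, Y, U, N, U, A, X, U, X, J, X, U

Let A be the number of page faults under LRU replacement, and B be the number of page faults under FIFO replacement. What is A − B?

-1

Under LRU: F F F . . F . . . F F . . F . . → 7 faults.
Under FIFO: F F F . . F . . . F F . . F . F → 8 faults.
A − B = 7 − 8 = -1.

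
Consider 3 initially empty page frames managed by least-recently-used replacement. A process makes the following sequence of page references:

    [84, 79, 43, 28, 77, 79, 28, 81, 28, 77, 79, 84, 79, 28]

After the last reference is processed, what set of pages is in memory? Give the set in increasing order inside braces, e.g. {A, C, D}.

84 → fault, frames (84)
79 → fault, frames (84 79)
43 → fault, frames (84 79 43)
28 → fault, evict 84, frames (79 43 28)
77 → fault, evict 79, frames (43 28 77)
79 → fault, evict 43, frames (28 77 79)
28 → hit
81 → fault, evict 77, frames (79 28 81)
28 → hit
77 → fault, evict 79, frames (81 28 77)
79 → fault, evict 81, frames (28 77 79)
84 → fault, evict 28, frames (77 79 84)
79 → hit
28 → fault, evict 77, frames (84 79 28)

{28, 79, 84}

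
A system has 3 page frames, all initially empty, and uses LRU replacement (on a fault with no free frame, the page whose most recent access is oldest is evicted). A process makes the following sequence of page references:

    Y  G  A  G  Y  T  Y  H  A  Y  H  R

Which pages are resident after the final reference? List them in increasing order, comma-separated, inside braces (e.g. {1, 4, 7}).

{H, R, Y}

Y -> miss, frames {Y}
G -> miss, frames {Y,G}
A -> miss, frames {Y,G,A}
G -> hit
Y -> hit
T -> miss, evict A, frames {G,Y,T}
Y -> hit
H -> miss, evict G, frames {T,Y,H}
A -> miss, evict T, frames {Y,H,A}
Y -> hit
H -> hit
R -> miss, evict A, frames {Y,H,R}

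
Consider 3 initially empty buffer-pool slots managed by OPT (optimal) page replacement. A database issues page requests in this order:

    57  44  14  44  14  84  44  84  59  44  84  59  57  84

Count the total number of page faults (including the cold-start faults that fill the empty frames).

6

57 → fault, frames [57]
44 → fault, frames [57, 44]
14 → fault, frames [57, 44, 14]
44 → hit
14 → hit
84 → fault, evict 14, frames [57, 44, 84]
44 → hit
84 → hit
59 → fault, evict 57, frames [44, 84, 59]
44 → hit
84 → hit
59 → hit
57 → fault, evict 59, frames [44, 84, 57]
84 → hit
Page faults: 6.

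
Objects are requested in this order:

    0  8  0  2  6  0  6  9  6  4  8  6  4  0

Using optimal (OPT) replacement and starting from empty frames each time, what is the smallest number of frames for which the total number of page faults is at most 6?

f=1: 14 faults
f=2: 9 faults
f=3: 7 faults
f=4: 6 faults
f=5: 6 faults
f=6: 6 faults
Smallest f with faults ≤ 6 is 4.

4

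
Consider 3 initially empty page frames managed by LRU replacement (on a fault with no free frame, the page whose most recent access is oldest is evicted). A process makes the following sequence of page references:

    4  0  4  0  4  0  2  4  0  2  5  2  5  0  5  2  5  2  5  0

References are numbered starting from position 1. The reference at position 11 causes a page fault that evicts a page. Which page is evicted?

4

pos 1: 4 → fault, frames {4}
pos 2: 0 → fault, frames {4,0}
pos 3: 4 → hit
pos 4: 0 → hit
pos 5: 4 → hit
pos 6: 0 → hit
pos 7: 2 → fault, frames {4,0,2}
pos 8: 4 → hit
pos 9: 0 → hit
pos 10: 2 → hit
pos 11: 5 → fault, evict 4, frames {0,2,5}
At position 11, page 4 is evicted.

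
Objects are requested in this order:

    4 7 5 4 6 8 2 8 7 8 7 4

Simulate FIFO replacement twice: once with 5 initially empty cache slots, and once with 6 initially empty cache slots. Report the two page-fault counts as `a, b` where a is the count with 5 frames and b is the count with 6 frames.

7, 6

5 frames: F F F . F F F . . . . F → 7 faults.
6 frames: F F F . F F F . . . . . → 6 faults.
6 < 7: adding a frame reduced faults, as is typical.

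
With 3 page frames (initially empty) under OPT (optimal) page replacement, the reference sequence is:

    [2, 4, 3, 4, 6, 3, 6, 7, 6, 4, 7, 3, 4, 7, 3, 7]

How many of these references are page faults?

2 -> fault, frames {2}
4 -> fault, frames {2,4}
3 -> fault, frames {2,4,3}
4 -> hit
6 -> fault, evict 2, frames {4,3,6}
3 -> hit
6 -> hit
7 -> fault, evict 3, frames {4,6,7}
6 -> hit
4 -> hit
7 -> hit
3 -> fault, evict 6, frames {4,7,3}
4 -> hit
7 -> hit
3 -> hit
7 -> hit
Page faults: 6.

6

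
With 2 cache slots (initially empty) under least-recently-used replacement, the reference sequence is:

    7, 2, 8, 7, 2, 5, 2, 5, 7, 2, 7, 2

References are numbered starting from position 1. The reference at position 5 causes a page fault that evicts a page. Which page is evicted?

pos 1: 7 -> fault, frames (7)
pos 2: 2 -> fault, frames (7 2)
pos 3: 8 -> fault, evict 7, frames (2 8)
pos 4: 7 -> fault, evict 2, frames (8 7)
pos 5: 2 -> fault, evict 8, frames (7 2)
At position 5, page 8 is evicted.

8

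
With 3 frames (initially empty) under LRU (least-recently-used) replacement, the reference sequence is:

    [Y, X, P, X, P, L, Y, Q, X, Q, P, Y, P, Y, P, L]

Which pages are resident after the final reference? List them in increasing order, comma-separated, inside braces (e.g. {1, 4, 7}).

{L, P, Y}

Y: fault, frames (Y)
X: fault, frames (Y X)
P: fault, frames (Y X P)
X: hit
P: hit
L: fault, evict Y, frames (X P L)
Y: fault, evict X, frames (P L Y)
Q: fault, evict P, frames (L Y Q)
X: fault, evict L, frames (Y Q X)
Q: hit
P: fault, evict Y, frames (X Q P)
Y: fault, evict X, frames (Q P Y)
P: hit
Y: hit
P: hit
L: fault, evict Q, frames (Y P L)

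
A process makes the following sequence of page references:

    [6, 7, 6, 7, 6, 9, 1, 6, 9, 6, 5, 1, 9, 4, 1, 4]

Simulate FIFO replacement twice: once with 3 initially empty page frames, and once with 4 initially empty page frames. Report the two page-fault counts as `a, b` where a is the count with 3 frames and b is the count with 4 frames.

3 frames: F F . . . F F F . . F . F F F . → 9 faults.
4 frames: F F . . . F F . . . F . . F . . → 6 faults.
6 < 9: adding a frame reduced faults, as is typical.

9, 6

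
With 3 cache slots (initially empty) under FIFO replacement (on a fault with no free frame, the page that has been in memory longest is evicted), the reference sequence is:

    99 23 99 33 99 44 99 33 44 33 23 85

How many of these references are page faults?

7

99: fault, frames [99]
23: fault, frames [99, 23]
99: hit
33: fault, frames [99, 23, 33]
99: hit
44: fault, evict 99, frames [23, 33, 44]
99: fault, evict 23, frames [33, 44, 99]
33: hit
44: hit
33: hit
23: fault, evict 33, frames [44, 99, 23]
85: fault, evict 44, frames [99, 23, 85]
Page faults: 7.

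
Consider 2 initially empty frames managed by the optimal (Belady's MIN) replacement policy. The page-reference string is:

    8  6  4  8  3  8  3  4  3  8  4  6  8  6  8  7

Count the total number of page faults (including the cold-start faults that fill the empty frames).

8 -> fault, frames (8)
6 -> fault, frames (8 6)
4 -> fault, evict 6, frames (8 4)
8 -> hit
3 -> fault, evict 4, frames (8 3)
8 -> hit
3 -> hit
4 -> fault, evict 8, frames (3 4)
3 -> hit
8 -> fault, evict 3, frames (4 8)
4 -> hit
6 -> fault, evict 4, frames (8 6)
8 -> hit
6 -> hit
8 -> hit
7 -> fault, evict 6, frames (8 7)
Page faults: 8.

8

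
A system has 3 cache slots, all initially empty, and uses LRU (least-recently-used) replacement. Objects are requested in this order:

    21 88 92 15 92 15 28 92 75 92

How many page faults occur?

6

21 -> fault, frames [21]
88 -> fault, frames [21, 88]
92 -> fault, frames [21, 88, 92]
15 -> fault, evict 21, frames [88, 92, 15]
92 -> hit
15 -> hit
28 -> fault, evict 88, frames [92, 15, 28]
92 -> hit
75 -> fault, evict 15, frames [28, 92, 75]
92 -> hit
Page faults: 6.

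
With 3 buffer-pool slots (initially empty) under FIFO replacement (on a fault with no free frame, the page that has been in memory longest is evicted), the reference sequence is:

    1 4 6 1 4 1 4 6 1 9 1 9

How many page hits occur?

7

1 -> fault, frames {1}
4 -> fault, frames {1,4}
6 -> fault, frames {1,4,6}
1 -> hit
4 -> hit
1 -> hit
4 -> hit
6 -> hit
1 -> hit
9 -> fault, evict 1, frames {4,6,9}
1 -> fault, evict 4, frames {6,9,1}
9 -> hit
Hits: 7.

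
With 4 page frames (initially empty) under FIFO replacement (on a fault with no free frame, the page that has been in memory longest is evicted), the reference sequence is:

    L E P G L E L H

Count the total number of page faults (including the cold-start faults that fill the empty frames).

5

L → fault, frames (L)
E → fault, frames (L E)
P → fault, frames (L E P)
G → fault, frames (L E P G)
L → hit
E → hit
L → hit
H → fault, evict L, frames (E P G H)
Page faults: 5.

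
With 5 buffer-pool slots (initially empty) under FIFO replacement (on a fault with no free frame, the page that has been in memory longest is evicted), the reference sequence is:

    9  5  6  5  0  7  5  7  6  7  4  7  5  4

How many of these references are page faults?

6

9 -> miss, frames [9]
5 -> miss, frames [9, 5]
6 -> miss, frames [9, 5, 6]
5 -> hit
0 -> miss, frames [9, 5, 6, 0]
7 -> miss, frames [9, 5, 6, 0, 7]
5 -> hit
7 -> hit
6 -> hit
7 -> hit
4 -> miss, evict 9, frames [5, 6, 0, 7, 4]
7 -> hit
5 -> hit
4 -> hit
Page faults: 6.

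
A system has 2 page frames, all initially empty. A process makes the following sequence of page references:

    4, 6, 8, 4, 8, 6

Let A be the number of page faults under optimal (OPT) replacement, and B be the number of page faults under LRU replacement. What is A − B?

-1

Under OPT: F F F . . F → 4 faults.
Under LRU: F F F F . F → 5 faults.
A − B = 4 − 5 = -1.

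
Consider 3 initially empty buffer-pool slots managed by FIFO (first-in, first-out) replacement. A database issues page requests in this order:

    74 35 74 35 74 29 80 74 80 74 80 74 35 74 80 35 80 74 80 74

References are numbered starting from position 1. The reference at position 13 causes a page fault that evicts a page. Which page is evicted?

29

pos 1: 74 -> miss, frames {74}
pos 2: 35 -> miss, frames {74,35}
pos 3: 74 -> hit
pos 4: 35 -> hit
pos 5: 74 -> hit
pos 6: 29 -> miss, frames {74,35,29}
pos 7: 80 -> miss, evict 74, frames {35,29,80}
pos 8: 74 -> miss, evict 35, frames {29,80,74}
pos 9: 80 -> hit
pos 10: 74 -> hit
pos 11: 80 -> hit
pos 12: 74 -> hit
pos 13: 35 -> miss, evict 29, frames {80,74,35}
At position 13, page 29 is evicted.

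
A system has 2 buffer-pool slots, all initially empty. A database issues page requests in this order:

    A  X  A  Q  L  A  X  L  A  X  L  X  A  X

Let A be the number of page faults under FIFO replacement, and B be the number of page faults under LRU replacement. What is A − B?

1

Under FIFO: F F . F F F F F F F F . F F → 12 faults.
Under LRU: F F . F F F F F F F F . F . → 11 faults.
A − B = 12 − 11 = 1.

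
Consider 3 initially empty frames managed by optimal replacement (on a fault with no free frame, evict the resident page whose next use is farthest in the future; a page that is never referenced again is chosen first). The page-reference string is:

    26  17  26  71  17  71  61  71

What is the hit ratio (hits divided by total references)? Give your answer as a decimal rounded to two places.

26 → miss, frames {26}
17 → miss, frames {26,17}
26 → hit
71 → miss, frames {26,17,71}
17 → hit
71 → hit
61 → miss, evict 17, frames {26,71,61}
71 → hit
Hits: 4 of 8 references → 4/8 = 0.5000.

0.50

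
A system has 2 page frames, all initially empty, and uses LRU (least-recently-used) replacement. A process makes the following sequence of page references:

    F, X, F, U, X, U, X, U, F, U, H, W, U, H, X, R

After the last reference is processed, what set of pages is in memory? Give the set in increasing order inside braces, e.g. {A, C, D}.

{R, X}

F -> fault, frames (F)
X -> fault, frames (F X)
F -> hit
U -> fault, evict X, frames (F U)
X -> fault, evict F, frames (U X)
U -> hit
X -> hit
U -> hit
F -> fault, evict X, frames (U F)
U -> hit
H -> fault, evict F, frames (U H)
W -> fault, evict U, frames (H W)
U -> fault, evict H, frames (W U)
H -> fault, evict W, frames (U H)
X -> fault, evict U, frames (H X)
R -> fault, evict H, frames (X R)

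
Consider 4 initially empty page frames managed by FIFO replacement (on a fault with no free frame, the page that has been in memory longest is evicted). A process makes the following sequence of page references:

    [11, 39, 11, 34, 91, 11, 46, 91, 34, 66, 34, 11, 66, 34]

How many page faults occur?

11 → fault, frames (11)
39 → fault, frames (11 39)
11 → hit
34 → fault, frames (11 39 34)
91 → fault, frames (11 39 34 91)
11 → hit
46 → fault, evict 11, frames (39 34 91 46)
91 → hit
34 → hit
66 → fault, evict 39, frames (34 91 46 66)
34 → hit
11 → fault, evict 34, frames (91 46 66 11)
66 → hit
34 → fault, evict 91, frames (46 66 11 34)
Page faults: 8.

8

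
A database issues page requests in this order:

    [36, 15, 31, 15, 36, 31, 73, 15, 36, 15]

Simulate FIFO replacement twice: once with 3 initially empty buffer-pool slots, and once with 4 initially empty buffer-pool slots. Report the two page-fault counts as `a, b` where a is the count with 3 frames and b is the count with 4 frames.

6, 4

3 frames: F F F . . . F . F F → 6 faults.
4 frames: F F F . . . F . . . → 4 faults.
4 < 6: adding a frame reduced faults, as is typical.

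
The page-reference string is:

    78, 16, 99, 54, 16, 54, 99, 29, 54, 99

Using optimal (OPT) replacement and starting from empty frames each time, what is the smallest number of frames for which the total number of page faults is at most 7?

f=1: 10 faults
f=2: 7 faults
f=3: 5 faults
f=4: 5 faults
f=5: 5 faults
Smallest f with faults ≤ 7 is 2.

2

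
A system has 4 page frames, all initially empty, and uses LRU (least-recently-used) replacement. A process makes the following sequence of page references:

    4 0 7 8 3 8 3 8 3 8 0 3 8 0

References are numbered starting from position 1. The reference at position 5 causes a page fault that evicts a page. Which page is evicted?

4

pos 1: 4 → fault, frames {4}
pos 2: 0 → fault, frames {4,0}
pos 3: 7 → fault, frames {4,0,7}
pos 4: 8 → fault, frames {4,0,7,8}
pos 5: 3 → fault, evict 4, frames {0,7,8,3}
At position 5, page 4 is evicted.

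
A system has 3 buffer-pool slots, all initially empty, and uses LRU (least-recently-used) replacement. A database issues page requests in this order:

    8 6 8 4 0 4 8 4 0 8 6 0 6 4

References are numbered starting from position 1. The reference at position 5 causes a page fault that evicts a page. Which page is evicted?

pos 1: 8: miss, frames [8]
pos 2: 6: miss, frames [8, 6]
pos 3: 8: hit
pos 4: 4: miss, frames [6, 8, 4]
pos 5: 0: miss, evict 6, frames [8, 4, 0]
At position 5, page 6 is evicted.

6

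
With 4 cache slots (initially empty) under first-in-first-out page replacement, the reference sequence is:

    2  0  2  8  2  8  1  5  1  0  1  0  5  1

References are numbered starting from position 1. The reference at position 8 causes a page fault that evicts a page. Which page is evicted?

pos 1: 2 -> miss, frames (2)
pos 2: 0 -> miss, frames (2 0)
pos 3: 2 -> hit
pos 4: 8 -> miss, frames (2 0 8)
pos 5: 2 -> hit
pos 6: 8 -> hit
pos 7: 1 -> miss, frames (2 0 8 1)
pos 8: 5 -> miss, evict 2, frames (0 8 1 5)
At position 8, page 2 is evicted.

2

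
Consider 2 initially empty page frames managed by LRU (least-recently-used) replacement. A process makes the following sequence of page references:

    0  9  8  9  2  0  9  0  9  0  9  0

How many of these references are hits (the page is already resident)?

0: fault, frames (0)
9: fault, frames (0 9)
8: fault, evict 0, frames (9 8)
9: hit
2: fault, evict 8, frames (9 2)
0: fault, evict 9, frames (2 0)
9: fault, evict 2, frames (0 9)
0: hit
9: hit
0: hit
9: hit
0: hit
Hits: 6.

6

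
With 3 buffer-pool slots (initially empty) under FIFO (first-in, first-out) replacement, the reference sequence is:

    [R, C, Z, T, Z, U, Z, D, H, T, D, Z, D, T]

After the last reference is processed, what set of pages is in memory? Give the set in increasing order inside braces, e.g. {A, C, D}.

{D, T, Z}

R -> miss, frames [R]
C -> miss, frames [R, C]
Z -> miss, frames [R, C, Z]
T -> miss, evict R, frames [C, Z, T]
Z -> hit
U -> miss, evict C, frames [Z, T, U]
Z -> hit
D -> miss, evict Z, frames [T, U, D]
H -> miss, evict T, frames [U, D, H]
T -> miss, evict U, frames [D, H, T]
D -> hit
Z -> miss, evict D, frames [H, T, Z]
D -> miss, evict H, frames [T, Z, D]
T -> hit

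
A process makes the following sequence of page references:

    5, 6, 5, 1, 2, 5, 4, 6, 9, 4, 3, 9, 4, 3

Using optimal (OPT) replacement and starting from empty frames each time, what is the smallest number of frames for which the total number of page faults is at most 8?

f=1: 14 faults
f=2: 9 faults
f=3: 7 faults
f=4: 7 faults
f=5: 7 faults
f=6: 7 faults
f=7: 7 faults
Smallest f with faults ≤ 8 is 3.

3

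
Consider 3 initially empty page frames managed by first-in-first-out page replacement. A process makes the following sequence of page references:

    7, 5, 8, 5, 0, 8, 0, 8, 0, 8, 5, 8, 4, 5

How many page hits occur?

8

7 → miss, frames (7)
5 → miss, frames (7 5)
8 → miss, frames (7 5 8)
5 → hit
0 → miss, evict 7, frames (5 8 0)
8 → hit
0 → hit
8 → hit
0 → hit
8 → hit
5 → hit
8 → hit
4 → miss, evict 5, frames (8 0 4)
5 → miss, evict 8, frames (0 4 5)
Hits: 8.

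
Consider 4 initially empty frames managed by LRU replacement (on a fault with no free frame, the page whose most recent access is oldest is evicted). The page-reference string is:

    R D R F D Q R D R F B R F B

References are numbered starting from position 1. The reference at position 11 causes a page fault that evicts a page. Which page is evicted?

Q

pos 1: R -> miss, frames [R]
pos 2: D -> miss, frames [R, D]
pos 3: R -> hit
pos 4: F -> miss, frames [D, R, F]
pos 5: D -> hit
pos 6: Q -> miss, frames [R, F, D, Q]
pos 7: R -> hit
pos 8: D -> hit
pos 9: R -> hit
pos 10: F -> hit
pos 11: B -> miss, evict Q, frames [D, R, F, B]
At position 11, page Q is evicted.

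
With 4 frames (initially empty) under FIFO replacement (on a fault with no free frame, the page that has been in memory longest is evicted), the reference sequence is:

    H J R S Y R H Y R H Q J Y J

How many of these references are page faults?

8

H → fault, frames (H)
J → fault, frames (H J)
R → fault, frames (H J R)
S → fault, frames (H J R S)
Y → fault, evict H, frames (J R S Y)
R → hit
H → fault, evict J, frames (R S Y H)
Y → hit
R → hit
H → hit
Q → fault, evict R, frames (S Y H Q)
J → fault, evict S, frames (Y H Q J)
Y → hit
J → hit
Page faults: 8.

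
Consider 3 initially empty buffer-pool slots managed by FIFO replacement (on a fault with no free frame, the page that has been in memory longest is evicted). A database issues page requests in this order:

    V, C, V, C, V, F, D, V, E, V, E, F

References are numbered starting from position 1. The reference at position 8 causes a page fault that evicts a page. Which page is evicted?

pos 1: V → fault, frames (V)
pos 2: C → fault, frames (V C)
pos 3: V → hit
pos 4: C → hit
pos 5: V → hit
pos 6: F → fault, frames (V C F)
pos 7: D → fault, evict V, frames (C F D)
pos 8: V → fault, evict C, frames (F D V)
At position 8, page C is evicted.

C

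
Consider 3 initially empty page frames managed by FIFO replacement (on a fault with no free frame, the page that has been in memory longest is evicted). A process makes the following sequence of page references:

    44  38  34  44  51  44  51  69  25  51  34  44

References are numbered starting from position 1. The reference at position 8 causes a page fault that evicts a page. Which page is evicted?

pos 1: 44 → miss, frames [44]
pos 2: 38 → miss, frames [44, 38]
pos 3: 34 → miss, frames [44, 38, 34]
pos 4: 44 → hit
pos 5: 51 → miss, evict 44, frames [38, 34, 51]
pos 6: 44 → miss, evict 38, frames [34, 51, 44]
pos 7: 51 → hit
pos 8: 69 → miss, evict 34, frames [51, 44, 69]
At position 8, page 34 is evicted.

34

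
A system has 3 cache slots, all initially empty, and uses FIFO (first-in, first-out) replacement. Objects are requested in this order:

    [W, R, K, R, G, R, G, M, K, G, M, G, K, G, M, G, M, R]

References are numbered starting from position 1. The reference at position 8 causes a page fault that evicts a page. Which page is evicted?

pos 1: W → fault, frames {W}
pos 2: R → fault, frames {W,R}
pos 3: K → fault, frames {W,R,K}
pos 4: R → hit
pos 5: G → fault, evict W, frames {R,K,G}
pos 6: R → hit
pos 7: G → hit
pos 8: M → fault, evict R, frames {K,G,M}
At position 8, page R is evicted.

R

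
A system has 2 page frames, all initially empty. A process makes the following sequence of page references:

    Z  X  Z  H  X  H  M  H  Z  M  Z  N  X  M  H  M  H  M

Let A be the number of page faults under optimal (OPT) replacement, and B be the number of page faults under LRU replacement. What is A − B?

-3

Under OPT: F F . F . . F . F . . F F . F . . . → 8 faults.
Under LRU: F F . F F . F . F F . F F F F . . . → 11 faults.
A − B = 8 − 11 = -3.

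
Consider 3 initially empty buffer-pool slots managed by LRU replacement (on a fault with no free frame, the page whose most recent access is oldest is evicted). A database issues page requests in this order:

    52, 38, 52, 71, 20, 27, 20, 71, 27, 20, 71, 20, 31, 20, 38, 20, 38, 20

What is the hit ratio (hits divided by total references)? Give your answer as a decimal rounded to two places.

52 → miss, frames [52]
38 → miss, frames [52, 38]
52 → hit
71 → miss, frames [38, 52, 71]
20 → miss, evict 38, frames [52, 71, 20]
27 → miss, evict 52, frames [71, 20, 27]
20 → hit
71 → hit
27 → hit
20 → hit
71 → hit
20 → hit
31 → miss, evict 27, frames [71, 20, 31]
20 → hit
38 → miss, evict 71, frames [31, 20, 38]
20 → hit
38 → hit
20 → hit
Hits: 11 of 18 references → 11/18 = 0.6111.

0.61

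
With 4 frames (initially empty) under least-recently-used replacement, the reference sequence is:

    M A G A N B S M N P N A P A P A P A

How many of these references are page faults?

M → fault, frames (M)
A → fault, frames (M A)
G → fault, frames (M A G)
A → hit
N → fault, frames (M G A N)
B → fault, evict M, frames (G A N B)
S → fault, evict G, frames (A N B S)
M → fault, evict A, frames (N B S M)
N → hit
P → fault, evict B, frames (S M N P)
N → hit
A → fault, evict S, frames (M P N A)
P → hit
A → hit
P → hit
A → hit
P → hit
A → hit
Page faults: 9.

9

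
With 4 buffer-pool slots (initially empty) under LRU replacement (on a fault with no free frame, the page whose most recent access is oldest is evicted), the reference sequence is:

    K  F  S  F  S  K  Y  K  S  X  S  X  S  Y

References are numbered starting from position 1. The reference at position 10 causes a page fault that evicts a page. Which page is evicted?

pos 1: K → fault, frames [K]
pos 2: F → fault, frames [K, F]
pos 3: S → fault, frames [K, F, S]
pos 4: F → hit
pos 5: S → hit
pos 6: K → hit
pos 7: Y → fault, frames [F, S, K, Y]
pos 8: K → hit
pos 9: S → hit
pos 10: X → fault, evict F, frames [Y, K, S, X]
At position 10, page F is evicted.

F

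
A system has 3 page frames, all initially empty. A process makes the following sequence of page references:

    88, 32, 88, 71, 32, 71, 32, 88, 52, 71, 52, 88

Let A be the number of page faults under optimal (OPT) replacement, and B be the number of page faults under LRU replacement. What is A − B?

Under OPT: F F . F . . . . F . . . → 4 faults.
Under LRU: F F . F . . . . F F . . → 5 faults.
A − B = 4 − 5 = -1.

-1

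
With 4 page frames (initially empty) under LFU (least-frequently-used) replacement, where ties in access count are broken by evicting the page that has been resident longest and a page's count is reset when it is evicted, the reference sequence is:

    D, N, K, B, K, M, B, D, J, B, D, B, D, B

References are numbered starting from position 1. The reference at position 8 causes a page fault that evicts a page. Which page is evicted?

N

pos 1: D: miss, frames [D]
pos 2: N: miss, frames [D, N]
pos 3: K: miss, frames [D, N, K]
pos 4: B: miss, frames [D, N, K, B]
pos 5: K: hit
pos 6: M: miss, evict D, frames [N, K, B, M]
pos 7: B: hit
pos 8: D: miss, evict N, frames [K, B, M, D]
At position 8, page N is evicted.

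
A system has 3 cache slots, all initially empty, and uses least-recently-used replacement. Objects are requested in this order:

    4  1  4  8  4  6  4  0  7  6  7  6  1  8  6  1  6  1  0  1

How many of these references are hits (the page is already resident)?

4: fault, frames {4}
1: fault, frames {4,1}
4: hit
8: fault, frames {1,4,8}
4: hit
6: fault, evict 1, frames {8,4,6}
4: hit
0: fault, evict 8, frames {6,4,0}
7: fault, evict 6, frames {4,0,7}
6: fault, evict 4, frames {0,7,6}
7: hit
6: hit
1: fault, evict 0, frames {7,6,1}
8: fault, evict 7, frames {6,1,8}
6: hit
1: hit
6: hit
1: hit
0: fault, evict 8, frames {6,1,0}
1: hit
Hits: 10.

10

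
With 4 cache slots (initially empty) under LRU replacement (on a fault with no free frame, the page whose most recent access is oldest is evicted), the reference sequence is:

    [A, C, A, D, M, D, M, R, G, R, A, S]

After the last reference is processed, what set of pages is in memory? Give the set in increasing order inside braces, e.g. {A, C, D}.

{A, G, R, S}

A → fault, frames (A)
C → fault, frames (A C)
A → hit
D → fault, frames (C A D)
M → fault, frames (C A D M)
D → hit
M → hit
R → fault, evict C, frames (A D M R)
G → fault, evict A, frames (D M R G)
R → hit
A → fault, evict D, frames (M G R A)
S → fault, evict M, frames (G R A S)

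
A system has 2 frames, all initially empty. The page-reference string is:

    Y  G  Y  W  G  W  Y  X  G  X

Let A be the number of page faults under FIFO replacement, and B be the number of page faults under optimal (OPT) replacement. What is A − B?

Under FIFO: F F . F . . F F F . → 6 faults.
Under OPT: F F . F . . F F . . → 5 faults.
A − B = 6 − 5 = 1.

1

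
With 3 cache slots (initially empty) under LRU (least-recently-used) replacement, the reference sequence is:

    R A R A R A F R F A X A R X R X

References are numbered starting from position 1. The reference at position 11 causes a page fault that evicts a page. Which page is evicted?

R

pos 1: R → miss, frames (R)
pos 2: A → miss, frames (R A)
pos 3: R → hit
pos 4: A → hit
pos 5: R → hit
pos 6: A → hit
pos 7: F → miss, frames (R A F)
pos 8: R → hit
pos 9: F → hit
pos 10: A → hit
pos 11: X → miss, evict R, frames (F A X)
At position 11, page R is evicted.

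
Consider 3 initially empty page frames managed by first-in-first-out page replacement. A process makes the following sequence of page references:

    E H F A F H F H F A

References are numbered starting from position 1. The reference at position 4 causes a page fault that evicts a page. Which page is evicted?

pos 1: E → miss, frames [E]
pos 2: H → miss, frames [E, H]
pos 3: F → miss, frames [E, H, F]
pos 4: A → miss, evict E, frames [H, F, A]
At position 4, page E is evicted.

E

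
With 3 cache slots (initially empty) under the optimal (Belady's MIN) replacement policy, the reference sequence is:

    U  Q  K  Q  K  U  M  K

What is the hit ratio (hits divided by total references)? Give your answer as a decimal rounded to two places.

0.50

U → miss, frames [U]
Q → miss, frames [U, Q]
K → miss, frames [U, Q, K]
Q → hit
K → hit
U → hit
M → miss, evict Q, frames [U, K, M]
K → hit
Hits: 4 of 8 references → 4/8 = 0.5000.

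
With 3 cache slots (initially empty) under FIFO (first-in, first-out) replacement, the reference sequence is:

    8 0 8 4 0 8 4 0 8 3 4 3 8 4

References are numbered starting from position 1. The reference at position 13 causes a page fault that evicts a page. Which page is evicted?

0

pos 1: 8: fault, frames {8}
pos 2: 0: fault, frames {8,0}
pos 3: 8: hit
pos 4: 4: fault, frames {8,0,4}
pos 5: 0: hit
pos 6: 8: hit
pos 7: 4: hit
pos 8: 0: hit
pos 9: 8: hit
pos 10: 3: fault, evict 8, frames {0,4,3}
pos 11: 4: hit
pos 12: 3: hit
pos 13: 8: fault, evict 0, frames {4,3,8}
At position 13, page 0 is evicted.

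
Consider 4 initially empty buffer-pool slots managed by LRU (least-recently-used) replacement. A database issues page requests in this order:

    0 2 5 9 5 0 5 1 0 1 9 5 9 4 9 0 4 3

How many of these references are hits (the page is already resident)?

0 → fault, frames (0)
2 → fault, frames (0 2)
5 → fault, frames (0 2 5)
9 → fault, frames (0 2 5 9)
5 → hit
0 → hit
5 → hit
1 → fault, evict 2, frames (9 0 5 1)
0 → hit
1 → hit
9 → hit
5 → hit
9 → hit
4 → fault, evict 0, frames (1 5 9 4)
9 → hit
0 → fault, evict 1, frames (5 4 9 0)
4 → hit
3 → fault, evict 5, frames (9 0 4 3)
Hits: 10.

10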